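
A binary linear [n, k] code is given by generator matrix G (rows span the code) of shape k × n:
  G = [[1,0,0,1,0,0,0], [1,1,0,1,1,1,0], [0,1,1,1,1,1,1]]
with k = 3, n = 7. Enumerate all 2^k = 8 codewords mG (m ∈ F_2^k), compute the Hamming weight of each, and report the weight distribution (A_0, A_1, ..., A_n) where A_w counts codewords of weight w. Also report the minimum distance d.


Weight distribution: A_0 = 1, A_2 = 1, A_3 = 3, A_5 = 1, A_6 = 2. Minimum distance d = 2.

Enumerate all 2^3 = 8 messages m ∈ F_2^3.
For each, compute codeword c = mG in F_2^7, then tally its weight.
  m = 000 → c = 0000000, weight = 0.
  m = 100 → c = 1001000, weight = 2.
  m = 010 → c = 1101110, weight = 5.
  m = 110 → c = 0100110, weight = 3.
  m = 001 → c = 0111111, weight = 6.
  m = 101 → c = 1110111, weight = 6.
  m = 011 → c = 1010001, weight = 3.
  m = 111 → c = 0011001, weight = 3.
Tally weights:
  weight 0: 1 codewords.
  weight 2: 1 codewords.
  weight 3: 3 codewords.
  weight 5: 1 codewords.
  weight 6: 2 codewords.
Minimum distance d = smallest w > 0 with A_w > 0 = 2.
Sanity: Σ A_w = 8 = 2^3 = 8 ✓.


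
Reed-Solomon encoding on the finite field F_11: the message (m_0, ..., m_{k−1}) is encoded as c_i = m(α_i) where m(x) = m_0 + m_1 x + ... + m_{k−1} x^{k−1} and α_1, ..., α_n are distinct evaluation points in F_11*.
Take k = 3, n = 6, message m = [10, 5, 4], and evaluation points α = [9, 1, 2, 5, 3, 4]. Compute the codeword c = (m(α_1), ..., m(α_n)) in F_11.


c = [5, 8, 3, 3, 6, 6]

Message polynomial: m(x) = 10 + 5·x + 4·x^2 (mod 11).
For each evaluation point α_i, compute m(α_i) mod 11:
  α_1 = 9: Horner steps 4 → 8 → 5, so m(9) = 5.
  α_2 = 1: Horner steps 4 → 9 → 8, so m(1) = 8.
  α_3 = 2: Horner steps 4 → 2 → 3, so m(2) = 3.
  α_4 = 5: Horner steps 4 → 3 → 3, so m(5) = 3.
  α_5 = 3: Horner steps 4 → 6 → 6, so m(3) = 6.
  α_6 = 4: Horner steps 4 → 10 → 6, so m(4) = 6.
Codeword c = [5, 8, 3, 3, 6, 6] ∈ F_11^6.


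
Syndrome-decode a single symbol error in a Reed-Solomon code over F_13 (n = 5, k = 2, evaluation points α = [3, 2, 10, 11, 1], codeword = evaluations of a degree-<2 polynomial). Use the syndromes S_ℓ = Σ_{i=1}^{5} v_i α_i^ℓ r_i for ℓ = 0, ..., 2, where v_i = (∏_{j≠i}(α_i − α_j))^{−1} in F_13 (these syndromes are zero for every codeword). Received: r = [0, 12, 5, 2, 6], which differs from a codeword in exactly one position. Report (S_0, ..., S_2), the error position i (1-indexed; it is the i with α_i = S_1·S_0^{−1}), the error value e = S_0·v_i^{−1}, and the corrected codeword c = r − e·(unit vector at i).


S = (8, 3, 6), error at position 2, error magnitude e = 9, c = [0, 3, 5, 2, 6].

Step 1: column multipliers v_i = (∏_{j≠i}(α_i − α_j))^{−1} mod 13.
  i = 1 (α = 3): (3−2)(3−10)(3−11)(3−1) = 1·(−7)·(−8)·2 = 112 ≡ 8, so v_1 = 8^{−1} = 5 (mod 13).
  i = 2 (α = 2): (2−3)(2−10)(2−11)(2−1) = (−1)·(−8)·(−9)·1 = −72 ≡ 6, so v_2 = 6^{−1} = 11 (mod 13).
  i = 3 (α = 10): (10−3)(10−2)(10−11)(10−1) = 7·8·(−1)·9 = −504 ≡ 3, so v_3 = 3^{−1} = 9 (mod 13).
  i = 4 (α = 11): (11−3)(11−2)(11−10)(11−1) = 8·9·1·10 = 720 ≡ 5, so v_4 = 5^{−1} = 8 (mod 13).
  i = 5 (α = 1): (1−3)(1−2)(1−10)(1−11) = (−2)·(−1)·(−9)·(−10) = 180 ≡ 11, so v_5 = 11^{−1} = 6 (mod 13).
  v = [5, 11, 9, 8, 6].
Step 2: syndromes of r = [0, 12, 5, 2, 6] (all sums mod 13).
  S_0 = Σ v_i r_i = 5·0 + 11·12 + 9·5 + 8·2 + 6·6 = 229 ≡ 8.
  S_1 = Σ v_i α_i r_i = 5·3·0 + 11·2·12 + 9·10·5 + 8·11·2 + 6·1·6 = 926 ≡ 3.
  α_i^2 mod 13 = [9, 4, 9, 4, 1].
  S_2 = Σ v_i α_i^2 r_i = 5·9·0 + 11·4·12 + 9·9·5 + 8·4·2 + 6·1·6 = 1033 ≡ 6.
  S = (8, 3, 6) ≠ 0, so r is not a codeword (an error is present).
Step 3: locate the error. For a single error e at position i, S_ℓ = v_i·e·α_i^ℓ, so α_err = S_1/S_0.
  S_0^{−1} = 8^{−1} = 5 (mod 13), so α_err = 3·5 = 15 ≡ 2 = α_2. Error position i = 2.
  Consistency check: S_2/S_1 = 6·9 = 54 ≡ 2 = α_err ✓ (single-error assumption holds).
Step 4: error magnitude e = S_0/v_2 = S_0·∏_{j≠2}(α_2 − α_j) = 8·6 = 48 ≡ 9 (mod 13).
Step 5: correct position 2: c_2 = r_2 − e = 12 − 9 ≡ 3 (mod 13). Hence c = [0, 3, 5, 2, 6].
  Check: interpolating c through the α_i gives m(x) = 9 + 10·x (degree < 2) with m(α_i) = c_i for every i, so c is indeed a codeword.


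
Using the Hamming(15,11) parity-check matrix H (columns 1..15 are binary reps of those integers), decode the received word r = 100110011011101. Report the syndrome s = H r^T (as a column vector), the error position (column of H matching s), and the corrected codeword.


s = (0, 1, 0, 0)^T, error position = 4, corrected codeword c = 100010011011101

Compute s = H r^T mod 2 one row at a time:
  s_1 = 1 + 1 + 0 + 1 + 1 + 1 + 0 + 1 = 6 ≡ 0 (mod 2).
  s_2 = 1 + 1 + 0 + 0 + 1 + 1 + 0 + 1 = 5 ≡ 1 (mod 2).
  s_3 = 0 + 0 + 0 + 0 + 0 + 1 + 0 + 1 = 2 ≡ 0 (mod 2).
  s_4 = 1 + 0 + 1 + 0 + 1 + 1 + 1 + 1 = 6 ≡ 0 (mod 2).
s = (0, 1, 0, 0)^T — this equals column 4 of H (binary 0100), so error is at position 4.
Correct: flip bit 4 of r = 100110011011101 to get c = 100010011011101.


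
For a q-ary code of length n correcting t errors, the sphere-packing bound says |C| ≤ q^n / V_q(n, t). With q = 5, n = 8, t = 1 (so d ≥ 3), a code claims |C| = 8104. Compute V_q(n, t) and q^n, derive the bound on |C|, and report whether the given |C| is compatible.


V_q(n, t) = 33, q^n = 390625, Hamming bound = 11837, |C| = 8104 ≤ bound (satisfied).

Step 1: Compute V_q(n, t) = Σ_{j=0}^1 C(n, j) (q−1)^j.
  j = 0: C(8,0)·(4)^0 = 1·1 = 1.
  j = 1: C(8,1)·(4)^1 = 8·4 = 32.
  V_q(n, t) = 1 + 32 = 33.
Step 2: q^n = 5^8 = 390625.
Step 3: Hamming bound ⌊q^n / V_q(n,t)⌋ = ⌊390625/33⌋ = 11837.
Step 4: Compare |C| = 8104 to 11837: satisfied.
The claimed |C| lies below the Hamming bound.


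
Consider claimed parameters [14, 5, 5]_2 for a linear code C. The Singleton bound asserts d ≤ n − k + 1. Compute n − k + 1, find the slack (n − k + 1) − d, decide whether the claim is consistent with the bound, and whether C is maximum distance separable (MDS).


Singleton RHS = n − k + 1 = 10, slack = 5, bound satisfied, not MDS.

Singleton bound: d ≤ n − k + 1.
Here n = 14, k = 5, so n − k + 1 = 10.
Given d = 5, check d ≤ 10: YES.
Slack = (n − k + 1) − d = 5.
The code is NOT MDS (slack = 5 > 0).
Description: the claimed parameters are [14, 5, 5]_2; such a code would be non-MDS.


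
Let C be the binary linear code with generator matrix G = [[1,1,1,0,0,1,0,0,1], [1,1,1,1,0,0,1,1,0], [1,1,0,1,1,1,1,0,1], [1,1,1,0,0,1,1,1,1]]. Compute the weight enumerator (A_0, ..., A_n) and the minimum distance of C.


Weight distribution: A_0 = 1, A_2 = 1, A_3 = 1, A_4 = 5, A_5 = 4, A_6 = 1, A_7 = 3. Minimum distance d = 2.

Enumerate all 2^4 = 16 messages m ∈ F_2^4.
For each, compute codeword c = mG in F_2^9, then tally its weight.
  m = 0000 → c = 000000000, weight = 0.
  m = 1000 → c = 111001001, weight = 5.
  m = 0100 → c = 111100110, weight = 6.
  m = 1100 → c = 000101111, weight = 5.
  m = 0010 → c = 110111101, weight = 7.
  m = 1010 → c = 001110100, weight = 4.
  m = 0110 → c = 001011011, weight = 5.
  m = 1110 → c = 110010010, weight = 4.
  m = 0001 → c = 111001111, weight = 7.
  m = 1001 → c = 000000110, weight = 2.
  m = 0101 → c = 000101001, weight = 3.
  m = 1101 → c = 111100000, weight = 4.
  m = 0011 → c = 001110010, weight = 4.
  m = 1011 → c = 110111011, weight = 7.
  m = 0111 → c = 110010100, weight = 4.
  m = 1111 → c = 001011101, weight = 5.
Tally weights:
  weight 0: 1 codewords.
  weight 2: 1 codewords.
  weight 3: 1 codewords.
  weight 4: 5 codewords.
  weight 5: 4 codewords.
  weight 6: 1 codewords.
  weight 7: 3 codewords.
Minimum distance d = smallest w > 0 with A_w > 0 = 2.
Sanity: Σ A_w = 16 = 2^4 = 16 ✓.


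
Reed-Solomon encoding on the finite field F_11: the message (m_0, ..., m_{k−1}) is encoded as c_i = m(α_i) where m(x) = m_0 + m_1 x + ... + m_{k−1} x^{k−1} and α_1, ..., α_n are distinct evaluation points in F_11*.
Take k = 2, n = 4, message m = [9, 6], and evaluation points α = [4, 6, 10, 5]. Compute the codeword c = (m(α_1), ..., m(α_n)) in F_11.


c = [0, 1, 3, 6]

Message polynomial: m(x) = 9 + 6·x (mod 11).
For each evaluation point α_i, compute m(α_i) mod 11:
  α_1 = 4: Horner steps 6 → 0, so m(4) = 0.
  α_2 = 6: Horner steps 6 → 1, so m(6) = 1.
  α_3 = 10: Horner steps 6 → 3, so m(10) = 3.
  α_4 = 5: Horner steps 6 → 6, so m(5) = 6.
Codeword c = [0, 1, 3, 6] ∈ F_11^4.


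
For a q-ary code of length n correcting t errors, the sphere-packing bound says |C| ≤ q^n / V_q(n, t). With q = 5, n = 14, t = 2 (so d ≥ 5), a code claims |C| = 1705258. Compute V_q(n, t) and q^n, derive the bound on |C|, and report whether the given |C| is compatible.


V_q(n, t) = 1513, q^n = 6103515625, Hamming bound = 4034048, |C| = 1705258 ≤ bound (satisfied).

Step 1: Compute V_q(n, t) = Σ_{j=0}^2 C(n, j) (q−1)^j.
  j = 0: C(14,0)·(4)^0 = 1·1 = 1.
  j = 1: C(14,1)·(4)^1 = 14·4 = 56.
  j = 2: C(14,2)·(4)^2 = 91·16 = 1456.
  V_q(n, t) = 1 + 56 + 1456 = 1513.
Step 2: q^n = 5^14 = 6103515625.
Step 3: Hamming bound ⌊q^n / V_q(n,t)⌋ = ⌊6103515625/1513⌋ = 4034048.
Step 4: Compare |C| = 1705258 to 4034048: satisfied.
The claimed |C| lies below the Hamming bound.


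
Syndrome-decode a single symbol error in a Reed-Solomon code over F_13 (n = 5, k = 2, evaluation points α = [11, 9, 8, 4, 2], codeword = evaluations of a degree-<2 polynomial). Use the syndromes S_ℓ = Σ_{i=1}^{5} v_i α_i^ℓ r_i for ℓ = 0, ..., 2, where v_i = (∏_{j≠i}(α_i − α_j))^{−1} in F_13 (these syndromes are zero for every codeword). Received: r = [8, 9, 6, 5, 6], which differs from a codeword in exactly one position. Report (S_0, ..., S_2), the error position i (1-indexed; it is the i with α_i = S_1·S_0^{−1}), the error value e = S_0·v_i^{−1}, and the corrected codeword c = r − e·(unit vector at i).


S = (6, 9, 7), error at position 3, error magnitude e = 3, c = [8, 9, 3, 5, 6].

Step 1: column multipliers v_i = (∏_{j≠i}(α_i − α_j))^{−1} mod 13.
  i = 1 (α = 11): (11−9)(11−8)(11−4)(11−2) = 2·3·7·9 = 378 ≡ 1, so v_1 = 1^{−1} = 1 (mod 13).
  i = 2 (α = 9): (9−11)(9−8)(9−4)(9−2) = (−2)·1·5·7 = −70 ≡ 8, so v_2 = 8^{−1} = 5 (mod 13).
  i = 3 (α = 8): (8−11)(8−9)(8−4)(8−2) = (−3)·(−1)·4·6 = 72 ≡ 7, so v_3 = 7^{−1} = 2 (mod 13).
  i = 4 (α = 4): (4−11)(4−9)(4−8)(4−2) = (−7)·(−5)·(−4)·2 = −280 ≡ 6, so v_4 = 6^{−1} = 11 (mod 13).
  i = 5 (α = 2): (2−11)(2−9)(2−8)(2−4) = (−9)·(−7)·(−6)·(−2) = 756 ≡ 2, so v_5 = 2^{−1} = 7 (mod 13).
  v = [1, 5, 2, 11, 7].
Step 2: syndromes of r = [8, 9, 6, 5, 6] (all sums mod 13).
  S_0 = Σ v_i r_i = 1·8 + 5·9 + 2·6 + 11·5 + 7·6 = 162 ≡ 6.
  S_1 = Σ v_i α_i r_i = 1·11·8 + 5·9·9 + 2·8·6 + 11·4·5 + 7·2·6 = 893 ≡ 9.
  α_i^2 mod 13 = [4, 3, 12, 3, 4].
  S_2 = Σ v_i α_i^2 r_i = 1·4·8 + 5·3·9 + 2·12·6 + 11·3·5 + 7·4·6 = 644 ≡ 7.
  S = (6, 9, 7) ≠ 0, so r is not a codeword (an error is present).
Step 3: locate the error. For a single error e at position i, S_ℓ = v_i·e·α_i^ℓ, so α_err = S_1/S_0.
  S_0^{−1} = 6^{−1} = 11 (mod 13), so α_err = 9·11 = 99 ≡ 8 = α_3. Error position i = 3.
  Consistency check: S_2/S_1 = 7·3 = 21 ≡ 8 = α_err ✓ (single-error assumption holds).
Step 4: error magnitude e = S_0/v_3 = S_0·∏_{j≠3}(α_3 − α_j) = 6·7 = 42 ≡ 3 (mod 13).
Step 5: correct position 3: c_3 = r_3 − e = 6 − 3 ≡ 3 (mod 13). Hence c = [8, 9, 3, 5, 6].
  Check: interpolating c through the α_i gives m(x) = 7 + 6·x (degree < 2) with m(α_i) = c_i for every i, so c is indeed a codeword.


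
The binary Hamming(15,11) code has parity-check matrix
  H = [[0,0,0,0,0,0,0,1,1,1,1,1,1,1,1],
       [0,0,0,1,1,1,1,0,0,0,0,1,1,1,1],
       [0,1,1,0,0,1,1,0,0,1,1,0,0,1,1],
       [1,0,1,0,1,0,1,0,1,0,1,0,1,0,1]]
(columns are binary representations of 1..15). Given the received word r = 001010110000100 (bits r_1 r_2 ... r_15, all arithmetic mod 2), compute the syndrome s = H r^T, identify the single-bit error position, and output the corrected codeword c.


s = (0, 1, 0, 0)^T, error position = 4, corrected codeword c = 001110110000100

Compute s = H r^T mod 2 one row at a time:
  s_1 = 1 + 0 + 0 + 0 + 0 + 1 + 0 + 0 = 2 ≡ 0 (mod 2).
  s_2 = 0 + 1 + 0 + 1 + 0 + 1 + 0 + 0 = 3 ≡ 1 (mod 2).
  s_3 = 0 + 1 + 0 + 1 + 0 + 0 + 0 + 0 = 2 ≡ 0 (mod 2).
  s_4 = 0 + 1 + 1 + 1 + 0 + 0 + 1 + 0 = 4 ≡ 0 (mod 2).
s = (0, 1, 0, 0)^T — this equals column 4 of H (binary 0100), so error is at position 4.
Correct: flip bit 4 of r = 001010110000100 to get c = 001110110000100.


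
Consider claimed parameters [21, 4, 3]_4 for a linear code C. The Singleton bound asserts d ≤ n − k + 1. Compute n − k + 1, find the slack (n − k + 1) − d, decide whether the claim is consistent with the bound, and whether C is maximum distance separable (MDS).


Singleton RHS = n − k + 1 = 18, slack = 15, bound satisfied, not MDS.

Singleton bound: d ≤ n − k + 1.
Here n = 21, k = 4, so n − k + 1 = 18.
Given d = 3, check d ≤ 18: YES.
Slack = (n − k + 1) − d = 15.
The code is NOT MDS (slack = 15 > 0).
Description: the claimed parameters are [21, 4, 3]_4; such a code would be non-MDS.


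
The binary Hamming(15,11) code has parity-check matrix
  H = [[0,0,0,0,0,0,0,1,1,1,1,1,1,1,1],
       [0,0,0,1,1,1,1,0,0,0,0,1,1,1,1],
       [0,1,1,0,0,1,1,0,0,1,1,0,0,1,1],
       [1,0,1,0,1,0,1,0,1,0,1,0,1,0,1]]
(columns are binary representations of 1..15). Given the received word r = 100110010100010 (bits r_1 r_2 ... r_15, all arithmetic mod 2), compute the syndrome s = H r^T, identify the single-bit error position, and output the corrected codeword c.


s = (1, 1, 0, 0)^T, error position = 12, corrected codeword c = 100110010101010

Compute s = H r^T mod 2 one row at a time:
  s_1 = 1 + 0 + 1 + 0 + 0 + 0 + 1 + 0 = 3 ≡ 1 (mod 2).
  s_2 = 1 + 1 + 0 + 0 + 0 + 0 + 1 + 0 = 3 ≡ 1 (mod 2).
  s_3 = 0 + 0 + 0 + 0 + 1 + 0 + 1 + 0 = 2 ≡ 0 (mod 2).
  s_4 = 1 + 0 + 1 + 0 + 0 + 0 + 0 + 0 = 2 ≡ 0 (mod 2).
s = (1, 1, 0, 0)^T — this equals column 12 of H (binary 1100), so error is at position 12.
Correct: flip bit 12 of r = 100110010100010 to get c = 100110010101010.


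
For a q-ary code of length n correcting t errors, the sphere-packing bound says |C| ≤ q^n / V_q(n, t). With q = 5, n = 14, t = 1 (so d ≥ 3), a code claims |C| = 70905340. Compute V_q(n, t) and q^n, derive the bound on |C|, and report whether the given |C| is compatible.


V_q(n, t) = 57, q^n = 6103515625, Hamming bound = 107079221, |C| = 70905340 ≤ bound (satisfied).

Step 1: Compute V_q(n, t) = Σ_{j=0}^1 C(n, j) (q−1)^j.
  j = 0: C(14,0)·(4)^0 = 1·1 = 1.
  j = 1: C(14,1)·(4)^1 = 14·4 = 56.
  V_q(n, t) = 1 + 56 = 57.
Step 2: q^n = 5^14 = 6103515625.
Step 3: Hamming bound ⌊q^n / V_q(n,t)⌋ = ⌊6103515625/57⌋ = 107079221.
Step 4: Compare |C| = 70905340 to 107079221: satisfied.
The claimed |C| lies below the Hamming bound.


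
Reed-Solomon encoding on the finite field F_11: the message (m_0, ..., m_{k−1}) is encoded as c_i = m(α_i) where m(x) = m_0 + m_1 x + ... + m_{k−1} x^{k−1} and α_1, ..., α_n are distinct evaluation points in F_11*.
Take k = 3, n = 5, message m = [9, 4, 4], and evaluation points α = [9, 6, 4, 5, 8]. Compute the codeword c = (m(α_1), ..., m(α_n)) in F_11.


c = [6, 1, 1, 8, 0]

Message polynomial: m(x) = 9 + 4·x + 4·x^2 (mod 11).
For each evaluation point α_i, compute m(α_i) mod 11:
  α_1 = 9: Horner steps 4 → 7 → 6, so m(9) = 6.
  α_2 = 6: Horner steps 4 → 6 → 1, so m(6) = 1.
  α_3 = 4: Horner steps 4 → 9 → 1, so m(4) = 1.
  α_4 = 5: Horner steps 4 → 2 → 8, so m(5) = 8.
  α_5 = 8: Horner steps 4 → 3 → 0, so m(8) = 0.
Codeword c = [6, 1, 1, 8, 0] ∈ F_11^5.


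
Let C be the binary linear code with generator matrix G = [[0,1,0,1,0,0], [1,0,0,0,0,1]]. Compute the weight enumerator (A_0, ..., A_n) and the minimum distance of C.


Weight distribution: A_0 = 1, A_2 = 2, A_4 = 1. Minimum distance d = 2.

Enumerate all 2^2 = 4 messages m ∈ F_2^2.
For each, compute codeword c = mG in F_2^6, then tally its weight.
  m = 00 → c = 000000, weight = 0.
  m = 10 → c = 010100, weight = 2.
  m = 01 → c = 100001, weight = 2.
  m = 11 → c = 110101, weight = 4.
Tally weights:
  weight 0: 1 codewords.
  weight 2: 2 codewords.
  weight 4: 1 codewords.
Minimum distance d = smallest w > 0 with A_w > 0 = 2.
Sanity: Σ A_w = 4 = 2^2 = 4 ✓.


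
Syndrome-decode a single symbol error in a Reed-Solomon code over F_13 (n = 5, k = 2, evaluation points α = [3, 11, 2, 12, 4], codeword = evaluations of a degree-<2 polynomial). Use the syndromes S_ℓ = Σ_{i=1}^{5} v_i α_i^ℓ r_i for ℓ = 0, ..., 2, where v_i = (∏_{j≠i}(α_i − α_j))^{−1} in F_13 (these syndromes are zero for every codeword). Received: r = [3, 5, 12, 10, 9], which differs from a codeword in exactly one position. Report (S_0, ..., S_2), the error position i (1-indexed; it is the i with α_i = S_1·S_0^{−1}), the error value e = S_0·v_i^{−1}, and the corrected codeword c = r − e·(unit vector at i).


S = (2, 6, 5), error at position 1, error magnitude e = 12, c = [4, 5, 12, 10, 9].

Step 1: column multipliers v_i = (∏_{j≠i}(α_i − α_j))^{−1} mod 13.
  i = 1 (α = 3): (3−11)(3−2)(3−12)(3−4) = (−8)·1·(−9)·(−1) = −72 ≡ 6, so v_1 = 6^{−1} = 11 (mod 13).
  i = 2 (α = 11): (11−3)(11−2)(11−12)(11−4) = 8·9·(−1)·7 = −504 ≡ 3, so v_2 = 3^{−1} = 9 (mod 13).
  i = 3 (α = 2): (2−3)(2−11)(2−12)(2−4) = (−1)·(−9)·(−10)·(−2) = 180 ≡ 11, so v_3 = 11^{−1} = 6 (mod 13).
  i = 4 (α = 12): (12−3)(12−11)(12−2)(12−4) = 9·1·10·8 = 720 ≡ 5, so v_4 = 5^{−1} = 8 (mod 13).
  i = 5 (α = 4): (4−3)(4−11)(4−2)(4−12) = 1·(−7)·2·(−8) = 112 ≡ 8, so v_5 = 8^{−1} = 5 (mod 13).
  v = [11, 9, 6, 8, 5].
Step 2: syndromes of r = [3, 5, 12, 10, 9] (all sums mod 13).
  S_0 = Σ v_i r_i = 11·3 + 9·5 + 6·12 + 8·10 + 5·9 = 275 ≡ 2.
  S_1 = Σ v_i α_i r_i = 11·3·3 + 9·11·5 + 6·2·12 + 8·12·10 + 5·4·9 = 1878 ≡ 6.
  α_i^2 mod 13 = [9, 4, 4, 1, 3].
  S_2 = Σ v_i α_i^2 r_i = 11·9·3 + 9·4·5 + 6·4·12 + 8·1·10 + 5·3·9 = 980 ≡ 5.
  S = (2, 6, 5) ≠ 0, so r is not a codeword (an error is present).
Step 3: locate the error. For a single error e at position i, S_ℓ = v_i·e·α_i^ℓ, so α_err = S_1/S_0.
  S_0^{−1} = 2^{−1} = 7 (mod 13), so α_err = 6·7 = 42 ≡ 3 = α_1. Error position i = 1.
  Consistency check: S_2/S_1 = 5·11 = 55 ≡ 3 = α_err ✓ (single-error assumption holds).
Step 4: error magnitude e = S_0/v_1 = S_0·∏_{j≠1}(α_1 − α_j) = 2·6 = 12 ≡ 12 (mod 13).
Step 5: correct position 1: c_1 = r_1 − e = 3 − 12 ≡ 4 (mod 13). Hence c = [4, 5, 12, 10, 9].
  Check: interpolating c through the α_i gives m(x) = 2 + 5·x (degree < 2) with m(α_i) = c_i for every i, so c is indeed a codeword.


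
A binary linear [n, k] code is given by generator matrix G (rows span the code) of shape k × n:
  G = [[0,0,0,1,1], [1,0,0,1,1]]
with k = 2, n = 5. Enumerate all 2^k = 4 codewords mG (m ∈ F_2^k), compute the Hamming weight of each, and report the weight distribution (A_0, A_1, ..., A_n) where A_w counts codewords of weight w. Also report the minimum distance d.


Weight distribution: A_0 = 1, A_1 = 1, A_2 = 1, A_3 = 1. Minimum distance d = 1.

Enumerate all 2^2 = 4 messages m ∈ F_2^2.
For each, compute codeword c = mG in F_2^5, then tally its weight.
  m = 00 → c = 00000, weight = 0.
  m = 10 → c = 00011, weight = 2.
  m = 01 → c = 10011, weight = 3.
  m = 11 → c = 10000, weight = 1.
Tally weights:
  weight 0: 1 codewords.
  weight 1: 1 codewords.
  weight 2: 1 codewords.
  weight 3: 1 codewords.
Minimum distance d = smallest w > 0 with A_w > 0 = 1.
Sanity: Σ A_w = 4 = 2^2 = 4 ✓.


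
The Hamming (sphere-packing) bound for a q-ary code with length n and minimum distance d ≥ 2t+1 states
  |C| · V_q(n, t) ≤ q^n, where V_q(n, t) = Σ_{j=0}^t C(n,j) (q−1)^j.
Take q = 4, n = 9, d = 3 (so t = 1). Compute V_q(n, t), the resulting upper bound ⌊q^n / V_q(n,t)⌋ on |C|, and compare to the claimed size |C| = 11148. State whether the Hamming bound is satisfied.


V_q(n, t) = 28, q^n = 262144, Hamming bound = 9362, |C| = 11148 > bound (violated).

Step 1: Compute V_q(n, t) = Σ_{j=0}^1 C(n, j) (q−1)^j.
  j = 0: C(9,0)·(3)^0 = 1·1 = 1.
  j = 1: C(9,1)·(3)^1 = 9·3 = 27.
  V_q(n, t) = 1 + 27 = 28.
Step 2: q^n = 4^9 = 262144.
Step 3: Hamming bound ⌊q^n / V_q(n,t)⌋ = ⌊262144/28⌋ = 9362.
Step 4: Compare |C| = 11148 to 9362: violated.
The claimed |C| lies above the Hamming bound, so no 4-ary code of length 9 with d ≥ 3 can have 11148 codewords.


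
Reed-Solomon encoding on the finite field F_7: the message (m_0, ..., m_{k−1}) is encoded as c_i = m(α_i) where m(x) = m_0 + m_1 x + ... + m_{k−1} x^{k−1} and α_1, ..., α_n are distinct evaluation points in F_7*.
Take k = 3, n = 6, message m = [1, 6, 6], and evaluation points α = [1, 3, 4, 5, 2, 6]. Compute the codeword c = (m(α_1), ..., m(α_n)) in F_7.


c = [6, 3, 2, 6, 2, 1]

Message polynomial: m(x) = 1 + 6·x + 6·x^2 (mod 7).
For each evaluation point α_i, compute m(α_i) mod 7:
  α_1 = 1: Horner steps 6 → 5 → 6, so m(1) = 6.
  α_2 = 3: Horner steps 6 → 3 → 3, so m(3) = 3.
  α_3 = 4: Horner steps 6 → 2 → 2, so m(4) = 2.
  α_4 = 5: Horner steps 6 → 1 → 6, so m(5) = 6.
  α_5 = 2: Horner steps 6 → 4 → 2, so m(2) = 2.
  α_6 = 6: Horner steps 6 → 0 → 1, so m(6) = 1.
Codeword c = [6, 3, 2, 6, 2, 1] ∈ F_7^6.


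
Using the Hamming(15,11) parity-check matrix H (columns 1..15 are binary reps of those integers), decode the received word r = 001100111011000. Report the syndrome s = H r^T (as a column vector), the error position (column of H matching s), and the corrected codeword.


s = (0, 1, 1, 0)^T, error position = 6, corrected codeword c = 001101111011000

Compute s = H r^T mod 2 one row at a time:
  s_1 = 1 + 1 + 0 + 1 + 1 + 0 + 0 + 0 = 4 ≡ 0 (mod 2).
  s_2 = 1 + 0 + 0 + 1 + 1 + 0 + 0 + 0 = 3 ≡ 1 (mod 2).
  s_3 = 0 + 1 + 0 + 1 + 0 + 1 + 0 + 0 = 3 ≡ 1 (mod 2).
  s_4 = 0 + 1 + 0 + 1 + 1 + 1 + 0 + 0 = 4 ≡ 0 (mod 2).
s = (0, 1, 1, 0)^T — this equals column 6 of H (binary 0110), so error is at position 6.
Correct: flip bit 6 of r = 001100111011000 to get c = 001101111011000.


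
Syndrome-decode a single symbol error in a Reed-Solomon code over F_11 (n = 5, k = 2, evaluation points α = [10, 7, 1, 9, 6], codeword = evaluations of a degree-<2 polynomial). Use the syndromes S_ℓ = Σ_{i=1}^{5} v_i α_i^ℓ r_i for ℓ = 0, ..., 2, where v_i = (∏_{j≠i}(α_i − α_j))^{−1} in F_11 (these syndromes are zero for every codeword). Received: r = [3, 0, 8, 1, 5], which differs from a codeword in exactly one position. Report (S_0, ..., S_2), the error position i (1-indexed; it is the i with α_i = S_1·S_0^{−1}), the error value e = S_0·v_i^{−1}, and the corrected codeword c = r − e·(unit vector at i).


S = (2, 9, 2), error at position 1, error magnitude e = 7, c = [7, 0, 8, 1, 5].

Step 1: column multipliers v_i = (∏_{j≠i}(α_i − α_j))^{−1} mod 11.
  i = 1 (α = 10): (10−7)(10−1)(10−9)(10−6) = 3·9·1·4 = 108 ≡ 9, so v_1 = 9^{−1} = 5 (mod 11).
  i = 2 (α = 7): (7−10)(7−1)(7−9)(7−6) = (−3)·6·(−2)·1 = 36 ≡ 3, so v_2 = 3^{−1} = 4 (mod 11).
  i = 3 (α = 1): (1−10)(1−7)(1−9)(1−6) = (−9)·(−6)·(−8)·(−5) = 2160 ≡ 4, so v_3 = 4^{−1} = 3 (mod 11).
  i = 4 (α = 9): (9−10)(9−7)(9−1)(9−6) = (−1)·2·8·3 = −48 ≡ 7, so v_4 = 7^{−1} = 8 (mod 11).
  i = 5 (α = 6): (6−10)(6−7)(6−1)(6−9) = (−4)·(−1)·5·(−3) = −60 ≡ 6, so v_5 = 6^{−1} = 2 (mod 11).
  v = [5, 4, 3, 8, 2].
Step 2: syndromes of r = [3, 0, 8, 1, 5] (all sums mod 11).
  S_0 = Σ v_i r_i = 5·3 + 4·0 + 3·8 + 8·1 + 2·5 = 57 ≡ 2.
  S_1 = Σ v_i α_i r_i = 5·10·3 + 4·7·0 + 3·1·8 + 8·9·1 + 2·6·5 = 306 ≡ 9.
  α_i^2 mod 11 = [1, 5, 1, 4, 3].
  S_2 = Σ v_i α_i^2 r_i = 5·1·3 + 4·5·0 + 3·1·8 + 8·4·1 + 2·3·5 = 101 ≡ 2.
  S = (2, 9, 2) ≠ 0, so r is not a codeword (an error is present).
Step 3: locate the error. For a single error e at position i, S_ℓ = v_i·e·α_i^ℓ, so α_err = S_1/S_0.
  S_0^{−1} = 2^{−1} = 6 (mod 11), so α_err = 9·6 = 54 ≡ 10 = α_1. Error position i = 1.
  Consistency check: S_2/S_1 = 2·5 = 10 ≡ 10 = α_err ✓ (single-error assumption holds).
Step 4: error magnitude e = S_0/v_1 = S_0·∏_{j≠1}(α_1 − α_j) = 2·9 = 18 ≡ 7 (mod 11).
Step 5: correct position 1: c_1 = r_1 − e = 3 − 7 ≡ 7 (mod 11). Hence c = [7, 0, 8, 1, 5].
  Check: interpolating c through the α_i gives m(x) = 2 + 6·x (degree < 2) with m(α_i) = c_i for every i, so c is indeed a codeword.


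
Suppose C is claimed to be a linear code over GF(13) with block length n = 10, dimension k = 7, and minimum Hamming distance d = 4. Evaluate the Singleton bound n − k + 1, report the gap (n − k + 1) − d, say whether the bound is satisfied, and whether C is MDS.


Singleton RHS = n − k + 1 = 4, slack = 0, bound satisfied, MDS.

Singleton bound: d ≤ n − k + 1.
Here n = 10, k = 7, so n − k + 1 = 4.
Given d = 4, check d ≤ 4: YES.
Slack = (n − k + 1) − d = 0.
The code is MDS (slack = 0).
Description: the claimed parameters are [10, 7, 4]_13; such a code would be MDS (meets Singleton bound).


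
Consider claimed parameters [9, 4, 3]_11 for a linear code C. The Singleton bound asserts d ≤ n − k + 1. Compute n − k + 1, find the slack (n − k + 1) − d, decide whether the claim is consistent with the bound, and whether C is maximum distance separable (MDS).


Singleton RHS = n − k + 1 = 6, slack = 3, bound satisfied, not MDS.

Singleton bound: d ≤ n − k + 1.
Here n = 9, k = 4, so n − k + 1 = 6.
Given d = 3, check d ≤ 6: YES.
Slack = (n − k + 1) − d = 3.
The code is NOT MDS (slack = 3 > 0).
Description: the claimed parameters are [9, 4, 3]_11; such a code would be non-MDS.


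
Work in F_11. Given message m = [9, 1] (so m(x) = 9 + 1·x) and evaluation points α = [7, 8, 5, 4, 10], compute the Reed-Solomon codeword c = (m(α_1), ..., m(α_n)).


c = [5, 6, 3, 2, 8]

Message polynomial: m(x) = 9 + 1·x (mod 11).
For each evaluation point α_i, compute m(α_i) mod 11:
  α_1 = 7: Horner steps 1 → 5, so m(7) = 5.
  α_2 = 8: Horner steps 1 → 6, so m(8) = 6.
  α_3 = 5: Horner steps 1 → 3, so m(5) = 3.
  α_4 = 4: Horner steps 1 → 2, so m(4) = 2.
  α_5 = 10: Horner steps 1 → 8, so m(10) = 8.
Codeword c = [5, 6, 3, 2, 8] ∈ F_11^5.


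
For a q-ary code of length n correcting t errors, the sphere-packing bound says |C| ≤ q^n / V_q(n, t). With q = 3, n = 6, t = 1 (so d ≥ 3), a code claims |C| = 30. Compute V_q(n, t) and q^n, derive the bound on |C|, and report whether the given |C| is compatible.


V_q(n, t) = 13, q^n = 729, Hamming bound = 56, |C| = 30 ≤ bound (satisfied).

Step 1: Compute V_q(n, t) = Σ_{j=0}^1 C(n, j) (q−1)^j.
  j = 0: C(6,0)·(2)^0 = 1·1 = 1.
  j = 1: C(6,1)·(2)^1 = 6·2 = 12.
  V_q(n, t) = 1 + 12 = 13.
Step 2: q^n = 3^6 = 729.
Step 3: Hamming bound ⌊q^n / V_q(n,t)⌋ = ⌊729/13⌋ = 56.
Step 4: Compare |C| = 30 to 56: satisfied.
The claimed |C| lies below the Hamming bound.


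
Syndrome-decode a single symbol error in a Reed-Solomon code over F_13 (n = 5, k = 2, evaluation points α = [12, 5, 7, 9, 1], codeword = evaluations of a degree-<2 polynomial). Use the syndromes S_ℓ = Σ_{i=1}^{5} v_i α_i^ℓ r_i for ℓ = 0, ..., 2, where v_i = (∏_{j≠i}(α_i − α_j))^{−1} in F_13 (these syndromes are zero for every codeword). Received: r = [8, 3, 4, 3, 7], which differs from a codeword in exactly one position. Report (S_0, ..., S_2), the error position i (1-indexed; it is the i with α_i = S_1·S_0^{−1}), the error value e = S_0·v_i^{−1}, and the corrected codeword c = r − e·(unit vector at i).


S = (5, 12, 8), error at position 2, error magnitude e = 11, c = [8, 5, 4, 3, 7].

Step 1: column multipliers v_i = (∏_{j≠i}(α_i − α_j))^{−1} mod 13.
  i = 1 (α = 12): (12−5)(12−7)(12−9)(12−1) = 7·5·3·11 = 1155 ≡ 11, so v_1 = 11^{−1} = 6 (mod 13).
  i = 2 (α = 5): (5−12)(5−7)(5−9)(5−1) = (−7)·(−2)·(−4)·4 = −224 ≡ 10, so v_2 = 10^{−1} = 4 (mod 13).
  i = 3 (α = 7): (7−12)(7−5)(7−9)(7−1) = (−5)·2·(−2)·6 = 120 ≡ 3, so v_3 = 3^{−1} = 9 (mod 13).
  i = 4 (α = 9): (9−12)(9−5)(9−7)(9−1) = (−3)·4·2·8 = −192 ≡ 3, so v_4 = 3^{−1} = 9 (mod 13).
  i = 5 (α = 1): (1−12)(1−5)(1−7)(1−9) = (−11)·(−4)·(−6)·(−8) = 2112 ≡ 6, so v_5 = 6^{−1} = 11 (mod 13).
  v = [6, 4, 9, 9, 11].
Step 2: syndromes of r = [8, 3, 4, 3, 7] (all sums mod 13).
  S_0 = Σ v_i r_i = 6·8 + 4·3 + 9·4 + 9·3 + 11·7 = 200 ≡ 5.
  S_1 = Σ v_i α_i r_i = 6·12·8 + 4·5·3 + 9·7·4 + 9·9·3 + 11·1·7 = 1208 ≡ 12.
  α_i^2 mod 13 = [1, 12, 10, 3, 1].
  S_2 = Σ v_i α_i^2 r_i = 6·1·8 + 4·12·3 + 9·10·4 + 9·3·3 + 11·1·7 = 710 ≡ 8.
  S = (5, 12, 8) ≠ 0, so r is not a codeword (an error is present).
Step 3: locate the error. For a single error e at position i, S_ℓ = v_i·e·α_i^ℓ, so α_err = S_1/S_0.
  S_0^{−1} = 5^{−1} = 8 (mod 13), so α_err = 12·8 = 96 ≡ 5 = α_2. Error position i = 2.
  Consistency check: S_2/S_1 = 8·12 = 96 ≡ 5 = α_err ✓ (single-error assumption holds).
Step 4: error magnitude e = S_0/v_2 = S_0·∏_{j≠2}(α_2 − α_j) = 5·10 = 50 ≡ 11 (mod 13).
Step 5: correct position 2: c_2 = r_2 − e = 3 − 11 ≡ 5 (mod 13). Hence c = [8, 5, 4, 3, 7].
  Check: interpolating c through the α_i gives m(x) = 1 + 6·x (degree < 2) with m(α_i) = c_i for every i, so c is indeed a codeword.


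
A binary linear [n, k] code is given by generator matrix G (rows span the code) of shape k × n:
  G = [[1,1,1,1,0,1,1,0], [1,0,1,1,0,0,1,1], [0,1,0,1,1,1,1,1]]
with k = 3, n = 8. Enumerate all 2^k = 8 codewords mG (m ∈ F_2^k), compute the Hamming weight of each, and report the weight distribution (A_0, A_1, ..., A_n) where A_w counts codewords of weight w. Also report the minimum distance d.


Weight distribution: A_0 = 1, A_3 = 2, A_4 = 1, A_5 = 2, A_6 = 2. Minimum distance d = 3.

Enumerate all 2^3 = 8 messages m ∈ F_2^3.
For each, compute codeword c = mG in F_2^8, then tally its weight.
  m = 000 → c = 00000000, weight = 0.
  m = 100 → c = 11110110, weight = 6.
  m = 010 → c = 10110011, weight = 5.
  m = 110 → c = 01000101, weight = 3.
  m = 001 → c = 01011111, weight = 6.
  m = 101 → c = 10101001, weight = 4.
  m = 011 → c = 11101100, weight = 5.
  m = 111 → c = 00011010, weight = 3.
Tally weights:
  weight 0: 1 codewords.
  weight 3: 2 codewords.
  weight 4: 1 codewords.
  weight 5: 2 codewords.
  weight 6: 2 codewords.
Minimum distance d = smallest w > 0 with A_w > 0 = 3.
Sanity: Σ A_w = 8 = 2^3 = 8 ✓.


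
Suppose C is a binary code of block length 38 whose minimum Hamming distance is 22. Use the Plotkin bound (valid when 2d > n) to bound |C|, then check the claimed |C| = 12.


Plotkin bound M ≤ 6; given |C| = 12 > bound (violated).

Check applicability: 2d = 44, n = 38.
2d − n = 6 > 0, so Plotkin applies.
Compute d/(2d−n) = 22/6 ≈ 3.6667.
⌊d/(2d−n)⌋ = 3.
Plotkin bound: M ≤ 2·3 = 6.
Given |C| = 12, check: VIOLATED.
This |C| is above the Plotkin bound, so no binary code with n = 38, d = 22 and 12 codewords exists.


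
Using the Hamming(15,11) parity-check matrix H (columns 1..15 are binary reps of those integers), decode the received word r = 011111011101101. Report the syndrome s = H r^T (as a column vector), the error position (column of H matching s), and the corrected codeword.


s = (0, 0, 1, 1)^T, error position = 3, corrected codeword c = 010111011101101

Compute s = H r^T mod 2 one row at a time:
  s_1 = 1 + 1 + 1 + 0 + 1 + 1 + 0 + 1 = 6 ≡ 0 (mod 2).
  s_2 = 1 + 1 + 1 + 0 + 1 + 1 + 0 + 1 = 6 ≡ 0 (mod 2).
  s_3 = 1 + 1 + 1 + 0 + 1 + 0 + 0 + 1 = 5 ≡ 1 (mod 2).
  s_4 = 0 + 1 + 1 + 0 + 1 + 0 + 1 + 1 = 5 ≡ 1 (mod 2).
s = (0, 0, 1, 1)^T — this equals column 3 of H (binary 0011), so error is at position 3.
Correct: flip bit 3 of r = 011111011101101 to get c = 010111011101101.


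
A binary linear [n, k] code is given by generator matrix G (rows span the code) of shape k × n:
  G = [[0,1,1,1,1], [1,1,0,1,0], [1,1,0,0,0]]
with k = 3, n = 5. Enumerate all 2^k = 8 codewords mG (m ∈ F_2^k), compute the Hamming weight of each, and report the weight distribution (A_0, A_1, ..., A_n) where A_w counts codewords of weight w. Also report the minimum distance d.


Weight distribution: A_0 = 1, A_1 = 1, A_2 = 1, A_3 = 3, A_4 = 2. Minimum distance d = 1.

Enumerate all 2^3 = 8 messages m ∈ F_2^3.
For each, compute codeword c = mG in F_2^5, then tally its weight.
  m = 000 → c = 00000, weight = 0.
  m = 100 → c = 01111, weight = 4.
  m = 010 → c = 11010, weight = 3.
  m = 110 → c = 10101, weight = 3.
  m = 001 → c = 11000, weight = 2.
  m = 101 → c = 10111, weight = 4.
  m = 011 → c = 00010, weight = 1.
  m = 111 → c = 01101, weight = 3.
Tally weights:
  weight 0: 1 codewords.
  weight 1: 1 codewords.
  weight 2: 1 codewords.
  weight 3: 3 codewords.
  weight 4: 2 codewords.
Minimum distance d = smallest w > 0 with A_w > 0 = 1.
Sanity: Σ A_w = 8 = 2^3 = 8 ✓.


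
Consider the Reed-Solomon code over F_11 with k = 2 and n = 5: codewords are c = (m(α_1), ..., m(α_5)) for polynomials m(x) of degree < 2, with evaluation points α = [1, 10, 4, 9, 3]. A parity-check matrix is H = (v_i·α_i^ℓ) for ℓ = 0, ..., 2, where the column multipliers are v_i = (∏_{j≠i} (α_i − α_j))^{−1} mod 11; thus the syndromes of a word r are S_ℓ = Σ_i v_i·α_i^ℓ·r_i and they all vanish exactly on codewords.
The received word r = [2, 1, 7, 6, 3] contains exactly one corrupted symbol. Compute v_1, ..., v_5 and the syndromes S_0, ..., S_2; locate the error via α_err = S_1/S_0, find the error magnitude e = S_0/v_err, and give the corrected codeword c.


S = (10, 7, 6), error at position 3, error magnitude e = 9, c = [2, 1, 9, 6, 3].

Step 1: column multipliers v_i = (∏_{j≠i}(α_i − α_j))^{−1} mod 11.
  i = 1 (α = 1): (1−10)(1−4)(1−9)(1−3) = (−9)·(−3)·(−8)·(−2) = 432 ≡ 3, so v_1 = 3^{−1} = 4 (mod 11).
  i = 2 (α = 10): (10−1)(10−4)(10−9)(10−3) = 9·6·1·7 = 378 ≡ 4, so v_2 = 4^{−1} = 3 (mod 11).
  i = 3 (α = 4): (4−1)(4−10)(4−9)(4−3) = 3·(−6)·(−5)·1 = 90 ≡ 2, so v_3 = 2^{−1} = 6 (mod 11).
  i = 4 (α = 9): (9−1)(9−10)(9−4)(9−3) = 8·(−1)·5·6 = −240 ≡ 2, so v_4 = 2^{−1} = 6 (mod 11).
  i = 5 (α = 3): (3−1)(3−10)(3−4)(3−9) = 2·(−7)·(−1)·(−6) = −84 ≡ 4, so v_5 = 4^{−1} = 3 (mod 11).
  v = [4, 3, 6, 6, 3].
Step 2: syndromes of r = [2, 1, 7, 6, 3] (all sums mod 11).
  S_0 = Σ v_i r_i = 4·2 + 3·1 + 6·7 + 6·6 + 3·3 = 98 ≡ 10.
  S_1 = Σ v_i α_i r_i = 4·1·2 + 3·10·1 + 6·4·7 + 6·9·6 + 3·3·3 = 557 ≡ 7.
  α_i^2 mod 11 = [1, 1, 5, 4, 9].
  S_2 = Σ v_i α_i^2 r_i = 4·1·2 + 3·1·1 + 6·5·7 + 6·4·6 + 3·9·3 = 446 ≡ 6.
  S = (10, 7, 6) ≠ 0, so r is not a codeword (an error is present).
Step 3: locate the error. For a single error e at position i, S_ℓ = v_i·e·α_i^ℓ, so α_err = S_1/S_0.
  S_0^{−1} = 10^{−1} = 10 (mod 11), so α_err = 7·10 = 70 ≡ 4 = α_3. Error position i = 3.
  Consistency check: S_2/S_1 = 6·8 = 48 ≡ 4 = α_err ✓ (single-error assumption holds).
Step 4: error magnitude e = S_0/v_3 = S_0·∏_{j≠3}(α_3 − α_j) = 10·2 = 20 ≡ 9 (mod 11).
Step 5: correct position 3: c_3 = r_3 − e = 7 − 9 ≡ 9 (mod 11). Hence c = [2, 1, 9, 6, 3].
  Check: interpolating c through the α_i gives m(x) = 7 + 6·x (degree < 2) with m(α_i) = c_i for every i, so c is indeed a codeword.


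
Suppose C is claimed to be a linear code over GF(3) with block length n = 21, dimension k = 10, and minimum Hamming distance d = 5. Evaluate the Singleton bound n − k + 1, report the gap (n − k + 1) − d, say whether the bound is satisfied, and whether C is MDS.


Singleton RHS = n − k + 1 = 12, slack = 7, bound satisfied, not MDS.

Singleton bound: d ≤ n − k + 1.
Here n = 21, k = 10, so n − k + 1 = 12.
Given d = 5, check d ≤ 12: YES.
Slack = (n − k + 1) − d = 7.
The code is NOT MDS (slack = 7 > 0).
Description: the claimed parameters are [21, 10, 5]_3; such a code would be non-MDS.


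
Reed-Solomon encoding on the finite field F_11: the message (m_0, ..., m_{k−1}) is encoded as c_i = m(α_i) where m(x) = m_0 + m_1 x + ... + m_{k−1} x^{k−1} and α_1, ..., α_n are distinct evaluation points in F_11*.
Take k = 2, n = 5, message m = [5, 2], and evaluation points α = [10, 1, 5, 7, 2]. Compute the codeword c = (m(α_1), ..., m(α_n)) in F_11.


c = [3, 7, 4, 8, 9]

Message polynomial: m(x) = 5 + 2·x (mod 11).
For each evaluation point α_i, compute m(α_i) mod 11:
  α_1 = 10: Horner steps 2 → 3, so m(10) = 3.
  α_2 = 1: Horner steps 2 → 7, so m(1) = 7.
  α_3 = 5: Horner steps 2 → 4, so m(5) = 4.
  α_4 = 7: Horner steps 2 → 8, so m(7) = 8.
  α_5 = 2: Horner steps 2 → 9, so m(2) = 9.
Codeword c = [3, 7, 4, 8, 9] ∈ F_11^5.


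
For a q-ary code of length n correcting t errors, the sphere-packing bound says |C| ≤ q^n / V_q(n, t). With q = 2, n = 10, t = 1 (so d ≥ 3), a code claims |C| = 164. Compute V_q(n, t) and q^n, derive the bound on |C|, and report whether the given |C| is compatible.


V_q(n, t) = 11, q^n = 1024, Hamming bound = 93, |C| = 164 > bound (violated).

Step 1: Compute V_q(n, t) = Σ_{j=0}^1 C(n, j) (q−1)^j.
  j = 0: C(10,0)·(1)^0 = 1·1 = 1.
  j = 1: C(10,1)·(1)^1 = 10·1 = 10.
  V_q(n, t) = 1 + 10 = 11.
Step 2: q^n = 2^10 = 1024.
Step 3: Hamming bound ⌊q^n / V_q(n,t)⌋ = ⌊1024/11⌋ = 93.
Step 4: Compare |C| = 164 to 93: violated.
The claimed |C| lies above the Hamming bound, so no 2-ary code of length 10 with d ≥ 3 can have 164 codewords.


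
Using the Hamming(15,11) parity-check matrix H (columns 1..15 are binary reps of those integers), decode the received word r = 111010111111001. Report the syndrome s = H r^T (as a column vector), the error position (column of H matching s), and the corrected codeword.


s = (0, 0, 0, 1)^T, error position = 1, corrected codeword c = 011010111111001

Compute s = H r^T mod 2 one row at a time:
  s_1 = 1 + 1 + 1 + 1 + 1 + 0 + 0 + 1 = 6 ≡ 0 (mod 2).
  s_2 = 0 + 1 + 0 + 1 + 1 + 0 + 0 + 1 = 4 ≡ 0 (mod 2).
  s_3 = 1 + 1 + 0 + 1 + 1 + 1 + 0 + 1 = 6 ≡ 0 (mod 2).
  s_4 = 1 + 1 + 1 + 1 + 1 + 1 + 0 + 1 = 7 ≡ 1 (mod 2).
s = (0, 0, 0, 1)^T — this equals column 1 of H (binary 0001), so error is at position 1.
Correct: flip bit 1 of r = 111010111111001 to get c = 011010111111001.


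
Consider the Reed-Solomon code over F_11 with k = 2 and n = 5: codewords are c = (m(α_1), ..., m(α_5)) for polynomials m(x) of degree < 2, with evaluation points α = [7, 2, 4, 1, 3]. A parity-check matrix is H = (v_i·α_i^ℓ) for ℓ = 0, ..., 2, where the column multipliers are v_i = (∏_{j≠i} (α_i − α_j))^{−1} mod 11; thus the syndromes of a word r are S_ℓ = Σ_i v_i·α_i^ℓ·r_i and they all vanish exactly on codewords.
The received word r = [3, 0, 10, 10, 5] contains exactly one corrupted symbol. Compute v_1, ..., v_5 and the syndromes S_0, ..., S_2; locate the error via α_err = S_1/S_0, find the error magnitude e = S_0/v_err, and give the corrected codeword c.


S = (5, 5, 5), error at position 4, error magnitude e = 4, c = [3, 0, 10, 6, 5].

Step 1: column multipliers v_i = (∏_{j≠i}(α_i − α_j))^{−1} mod 11.
  i = 1 (α = 7): (7−2)(7−4)(7−1)(7−3) = 5·3·6·4 = 360 ≡ 8, so v_1 = 8^{−1} = 7 (mod 11).
  i = 2 (α = 2): (2−7)(2−4)(2−1)(2−3) = (−5)·(−2)·1·(−1) = −10 ≡ 1, so v_2 = 1^{−1} = 1 (mod 11).
  i = 3 (α = 4): (4−7)(4−2)(4−1)(4−3) = (−3)·2·3·1 = −18 ≡ 4, so v_3 = 4^{−1} = 3 (mod 11).
  i = 4 (α = 1): (1−7)(1−2)(1−4)(1−3) = (−6)·(−1)·(−3)·(−2) = 36 ≡ 3, so v_4 = 3^{−1} = 4 (mod 11).
  i = 5 (α = 3): (3−7)(3−2)(3−4)(3−1) = (−4)·1·(−1)·2 = 8 ≡ 8, so v_5 = 8^{−1} = 7 (mod 11).
  v = [7, 1, 3, 4, 7].
Step 2: syndromes of r = [3, 0, 10, 10, 5] (all sums mod 11).
  S_0 = Σ v_i r_i = 7·3 + 1·0 + 3·10 + 4·10 + 7·5 = 126 ≡ 5.
  S_1 = Σ v_i α_i r_i = 7·7·3 + 1·2·0 + 3·4·10 + 4·1·10 + 7·3·5 = 412 ≡ 5.
  α_i^2 mod 11 = [5, 4, 5, 1, 9].
  S_2 = Σ v_i α_i^2 r_i = 7·5·3 + 1·4·0 + 3·5·10 + 4·1·10 + 7·9·5 = 610 ≡ 5.
  S = (5, 5, 5) ≠ 0, so r is not a codeword (an error is present).
Step 3: locate the error. For a single error e at position i, S_ℓ = v_i·e·α_i^ℓ, so α_err = S_1/S_0.
  S_0^{−1} = 5^{−1} = 9 (mod 11), so α_err = 5·9 = 45 ≡ 1 = α_4. Error position i = 4.
  Consistency check: S_2/S_1 = 5·9 = 45 ≡ 1 = α_err ✓ (single-error assumption holds).
Step 4: error magnitude e = S_0/v_4 = S_0·∏_{j≠4}(α_4 − α_j) = 5·3 = 15 ≡ 4 (mod 11).
Step 5: correct position 4: c_4 = r_4 − e = 10 − 4 ≡ 6 (mod 11). Hence c = [3, 0, 10, 6, 5].
  Check: interpolating c through the α_i gives m(x) = 1 + 5·x (degree < 2) with m(α_i) = c_i for every i, so c is indeed a codeword.
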